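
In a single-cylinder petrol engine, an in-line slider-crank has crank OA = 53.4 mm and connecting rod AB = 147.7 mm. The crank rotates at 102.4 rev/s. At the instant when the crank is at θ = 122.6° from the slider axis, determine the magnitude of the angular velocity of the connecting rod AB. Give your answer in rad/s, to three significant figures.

132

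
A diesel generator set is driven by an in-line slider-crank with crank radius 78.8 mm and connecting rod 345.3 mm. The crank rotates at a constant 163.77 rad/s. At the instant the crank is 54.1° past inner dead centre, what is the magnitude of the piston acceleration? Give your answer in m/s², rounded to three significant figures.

1090

ω = 163.8 rad/s
x(θ) = r cosθ + √(L² − r² sin²θ); with ω constant, a = ω²·d²x/dθ².
d²x/dθ² = −r cosθ − r²(cos2θ)/√u − r⁴ sin²2θ/(4u^{3/2}),  u = L² − r² sin²θ = 0.115158 m².
Substituting r = 0.0788 m, L = 0.3453 m, θ = 54.1°: d²x/dθ² = -0.040714 m.
a = ω²·d²x/dθ² = (163.8)²·(-0.040714) = -1092 m/s²;  |a| = 1092 m/s².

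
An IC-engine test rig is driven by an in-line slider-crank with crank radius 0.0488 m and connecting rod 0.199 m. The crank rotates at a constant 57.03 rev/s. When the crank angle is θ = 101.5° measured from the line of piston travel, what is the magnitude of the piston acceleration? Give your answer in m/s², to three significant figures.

ω = 2π·57 = 358.3 rad/s
x(θ) = r cosθ + √(L² − r² sin²θ); with ω constant, a = ω²·d²x/dθ².
d²x/dθ² = −r cosθ − r²(cos2θ)/√u − r⁴ sin²2θ/(4u^{3/2}),  u = L² − r² sin²θ = 0.0373142 m².
Substituting r = 0.0488 m, L = 0.199 m, θ = 101.5°: d²x/dθ² = +0.021047 m.
a = ω²·d²x/dθ² = (358.3)²·(+0.021047) = +2702.5 m/s²;  |a| = 2702.5 m/s².

2700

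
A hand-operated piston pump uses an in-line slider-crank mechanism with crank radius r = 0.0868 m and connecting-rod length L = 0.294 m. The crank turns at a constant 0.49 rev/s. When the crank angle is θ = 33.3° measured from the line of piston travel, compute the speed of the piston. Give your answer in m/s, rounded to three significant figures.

0.183

ω = 2π·0.49 = 3.079 rad/s
For an in-line slider-crank, x = r cosθ + √(L² − r² sin²θ), so v = −rω sinθ·[1 + r cosθ/√(L² − r² sin²θ)].
With r = 0.0868 m, L = 0.294 m, θ = 33.3°: √(L² − r² sin²θ) = 0.29011 m.
v = −0.0868·3.079·0.54902·[1 + 0.0868·0.83581/0.29011] = -0.18341 m/s.
|v| = 0.18341 m/s.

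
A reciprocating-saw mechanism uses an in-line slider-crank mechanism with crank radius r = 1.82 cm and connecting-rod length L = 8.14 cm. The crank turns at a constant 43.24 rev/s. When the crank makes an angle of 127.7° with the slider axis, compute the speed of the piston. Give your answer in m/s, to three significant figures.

3.37

ω = 2π·43.2 = 271.7 rad/s
For an in-line slider-crank, x = r cosθ + √(L² − r² sin²θ), so v = −rω sinθ·[1 + r cosθ/√(L² − r² sin²θ)].
With r = 0.0182 m, L = 0.0814 m, θ = 127.7°: √(L² − r² sin²θ) = 0.080116 m.
v = −0.0182·271.7·0.79122·[1 + 0.0182·-0.61153/0.080116] = -3.3688 m/s.
|v| = 3.3688 m/s.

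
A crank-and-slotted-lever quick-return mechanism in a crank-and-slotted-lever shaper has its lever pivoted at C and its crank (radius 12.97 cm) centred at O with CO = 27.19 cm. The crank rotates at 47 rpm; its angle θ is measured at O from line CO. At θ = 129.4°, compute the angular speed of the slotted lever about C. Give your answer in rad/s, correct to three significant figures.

0.595

ω = 4.922 rad/s (from 47 rpm).
Crank pin A relative to C: A = (d + r cosθ, r sinθ); lever angle φ = atan2(r sinθ, d + r cosθ).
Differentiating tanφ: φ̇ = rω(d cosθ + r)/(d² + r² + 2dr cosθ).
d² + r² + 2dr cosθ = |CA|² = 0.0459836 m²;  d cosθ + r = -0.042883 m.
|ω_lever| = |0.1297·4.922·-0.042883| / 0.0459836 = 0.59532 rad/s.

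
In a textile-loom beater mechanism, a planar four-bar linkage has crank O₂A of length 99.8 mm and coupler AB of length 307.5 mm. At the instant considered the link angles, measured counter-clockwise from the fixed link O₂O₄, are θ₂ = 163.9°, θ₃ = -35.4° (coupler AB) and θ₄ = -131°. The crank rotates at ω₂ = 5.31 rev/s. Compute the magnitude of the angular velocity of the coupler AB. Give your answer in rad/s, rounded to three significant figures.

ω₂ = 33.36 rad/s (from 5.31 rev/s).
Differentiating the loop-closure r₂e^{iθ₂}+r₃e^{iθ₃}=r₁+r₄e^{iθ₄} gives r₂ω₂e^{iθ₂}+r₃ω₃e^{iθ₃}=r₄ω₄e^{iθ₄}.
Eliminating the other unknown: ω₃ = r₂ω₂ sin(θ₄−θ₂) / [r₃ sin(θ₃−θ₄)].
Numerator sine = +0.90704; denominator sine = +0.99523.
Result = 0.0998·33.36·(+0.90704) / (0.3075·(+0.99523)) = +9.8688 rad/s; magnitude 9.8688 rad/s.

9.87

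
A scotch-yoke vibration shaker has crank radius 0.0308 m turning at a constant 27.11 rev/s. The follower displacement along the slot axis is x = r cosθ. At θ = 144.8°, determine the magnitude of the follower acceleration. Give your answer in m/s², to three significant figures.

ω = 170.3 rad/s (from 27.11 rev/s).
x = r cosθ ⇒ ẍ = −rω² cosθ (ω constant).
|a| = rω²|cosθ| = 0.0308·(170.3)²·|cos 144.8°| = 730.24 m/s².

730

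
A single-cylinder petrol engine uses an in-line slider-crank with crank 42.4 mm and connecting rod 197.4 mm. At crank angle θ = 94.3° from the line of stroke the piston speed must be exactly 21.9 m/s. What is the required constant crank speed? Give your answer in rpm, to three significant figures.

For an in-line slider-crank, |v_piston| = rω|sinθ|·[1 + r cosθ/√(L² − r² sin²θ)].
With r = 0.0424 m, L = 0.1974 m, θ = 94.3°: the bracketed kinematic factor |dx/dθ| = 0.041584 m.
ω = v/|dx/dθ| = 21.9/0.041584 = 526.65 rad/s.
N = 60ω/(2π) = 5029.1 rpm.

5030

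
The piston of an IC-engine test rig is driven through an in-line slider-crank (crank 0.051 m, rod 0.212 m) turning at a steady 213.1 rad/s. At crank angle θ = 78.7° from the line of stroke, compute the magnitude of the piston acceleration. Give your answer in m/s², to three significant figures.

74.2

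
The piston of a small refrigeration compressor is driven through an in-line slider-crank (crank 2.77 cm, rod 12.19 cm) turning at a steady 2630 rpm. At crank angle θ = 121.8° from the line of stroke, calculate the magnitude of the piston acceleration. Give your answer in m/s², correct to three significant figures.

ω = 2π·2630/60 = 275.4 rad/s
x(θ) = r cosθ + √(L² − r² sin²θ); with ω constant, a = ω²·d²x/dθ².
d²x/dθ² = −r cosθ − r²(cos2θ)/√u − r⁴ sin²2θ/(4u^{3/2}),  u = L² − r² sin²θ = 0.0143054 m².
Substituting r = 0.0277 m, L = 0.1219 m, θ = 121.8°: d²x/dθ² = +0.01738 m.
a = ω²·d²x/dθ² = (275.4)²·(+0.01738) = +1318.3 m/s²;  |a| = 1318.3 m/s².

1320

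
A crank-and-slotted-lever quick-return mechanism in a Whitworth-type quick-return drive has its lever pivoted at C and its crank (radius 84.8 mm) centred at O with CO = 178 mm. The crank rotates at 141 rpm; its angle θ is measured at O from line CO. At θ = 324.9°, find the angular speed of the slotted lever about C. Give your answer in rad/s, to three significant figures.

ω = 14.77 rad/s (from 141 rpm).
Crank pin A relative to C: A = (d + r cosθ, r sinθ); lever angle φ = atan2(r sinθ, d + r cosθ).
Differentiating tanφ: φ̇ = rω(d cosθ + r)/(d² + r² + 2dr cosθ).
d² + r² + 2dr cosθ = |CA|² = 0.063574 m²;  d cosθ + r = +0.23043 m.
|ω_lever| = |0.0848·14.77·+0.23043| / 0.063574 = 4.5384 rad/s.

4.54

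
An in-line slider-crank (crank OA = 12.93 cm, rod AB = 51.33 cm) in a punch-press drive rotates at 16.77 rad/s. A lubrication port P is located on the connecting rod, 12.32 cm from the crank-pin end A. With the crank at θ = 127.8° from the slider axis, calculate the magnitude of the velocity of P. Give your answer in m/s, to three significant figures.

ω = 16.77 rad/s.  Crank-pin speed |V_A| = rω = 2.1684 m/s, perpendicular to OA.
Rod angle: sinφ = −(r/L) sinθ ⇒ φ = -11.481°; ω_rod = −rω cosθ/√(L²−r²sin²θ) = +2.642 rad/s.
V_P = V_A + ω_rod × AP, with AP = 0.1232 m along the rod.
Components: V_Px = −rω sinθ − a·ω_rod·sinφ = -1.6486 m/s;  V_Py = rω cosθ + a·ω_rod·cosφ = -1.01 m/s.
|V_P| = √(V_Px² + V_Py²) = 1.9334 m/s.

1.93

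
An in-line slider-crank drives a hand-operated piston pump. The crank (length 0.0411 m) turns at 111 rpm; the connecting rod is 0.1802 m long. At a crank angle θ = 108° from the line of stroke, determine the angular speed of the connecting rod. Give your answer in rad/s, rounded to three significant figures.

0.839

ω = 11.62 rad/s (converted from 111 rpm).
The rod makes angle φ with the slider axis where L sinφ = r sinθ; differentiating, L cosφ·φ̇ = r ω cosθ.
L cosφ = √(L² − r² sin²θ) = 0.17591 m.
|ω_rod| = r ω |cosθ| / √(L² − r² sin²θ) = 0.0411·11.62·0.30902/0.17591 = 0.83924 rad/s.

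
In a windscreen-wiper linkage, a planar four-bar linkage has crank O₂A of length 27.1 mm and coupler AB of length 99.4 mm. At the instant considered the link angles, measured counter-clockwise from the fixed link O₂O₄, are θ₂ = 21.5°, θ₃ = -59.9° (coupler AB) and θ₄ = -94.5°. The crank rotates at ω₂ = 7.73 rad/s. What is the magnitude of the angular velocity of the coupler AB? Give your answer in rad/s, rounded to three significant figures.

3.34

ω₂ = 7.73 rad/s
Differentiating the loop-closure r₂e^{iθ₂}+r₃e^{iθ₃}=r₁+r₄e^{iθ₄} gives r₂ω₂e^{iθ₂}+r₃ω₃e^{iθ₃}=r₄ω₄e^{iθ₄}.
Eliminating the other unknown: ω₃ = r₂ω₂ sin(θ₄−θ₂) / [r₃ sin(θ₃−θ₄)].
Numerator sine = -0.89879; denominator sine = +0.56784.
Result = 0.0271·7.73·(-0.89879) / (0.0994·(+0.56784)) = -3.3358 rad/s; magnitude 3.3358 rad/s.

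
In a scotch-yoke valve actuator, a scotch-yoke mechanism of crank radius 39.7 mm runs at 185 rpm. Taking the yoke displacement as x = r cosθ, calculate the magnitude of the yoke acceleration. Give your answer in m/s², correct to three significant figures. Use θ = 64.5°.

6.41

ω = 19.37 rad/s (from 185 rpm).
x = r cosθ ⇒ ẍ = −rω² cosθ (ω constant).
|a| = rω²|cosθ| = 0.0397·(19.37)²·|cos 64.5°| = 6.4147 m/s².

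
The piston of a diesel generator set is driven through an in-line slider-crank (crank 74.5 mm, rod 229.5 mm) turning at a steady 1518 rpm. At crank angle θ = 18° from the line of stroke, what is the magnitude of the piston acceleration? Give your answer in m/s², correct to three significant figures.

2290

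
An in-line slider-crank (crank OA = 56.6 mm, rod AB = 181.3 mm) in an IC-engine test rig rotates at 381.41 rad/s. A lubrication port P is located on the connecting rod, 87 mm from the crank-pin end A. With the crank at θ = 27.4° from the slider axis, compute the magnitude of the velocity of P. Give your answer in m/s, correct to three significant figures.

15.0

ω = 381.4 rad/s.  Crank-pin speed |V_A| = rω = 21.588 m/s, perpendicular to OA.
Rod angle: sinφ = −(r/L) sinθ ⇒ φ = -8.260°; ω_rod = −rω cosθ/√(L²−r²sin²θ) = -106.82 rad/s.
V_P = V_A + ω_rod × AP, with AP = 0.087 m along the rod.
Components: V_Px = −rω sinθ − a·ω_rod·sinφ = -11.27 m/s;  V_Py = rω cosθ + a·ω_rod·cosφ = +9.9689 m/s.
|V_P| = √(V_Px² + V_Py²) = 15.046 m/s.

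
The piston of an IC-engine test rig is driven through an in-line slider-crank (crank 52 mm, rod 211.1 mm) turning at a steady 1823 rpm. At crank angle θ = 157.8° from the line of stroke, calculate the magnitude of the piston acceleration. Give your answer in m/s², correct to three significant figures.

1420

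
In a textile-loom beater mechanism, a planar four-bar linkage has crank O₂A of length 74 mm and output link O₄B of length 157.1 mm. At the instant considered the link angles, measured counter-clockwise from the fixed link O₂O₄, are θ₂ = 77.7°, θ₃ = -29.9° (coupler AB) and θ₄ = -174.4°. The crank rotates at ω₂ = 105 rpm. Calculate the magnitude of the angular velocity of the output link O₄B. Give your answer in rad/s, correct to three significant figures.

8.50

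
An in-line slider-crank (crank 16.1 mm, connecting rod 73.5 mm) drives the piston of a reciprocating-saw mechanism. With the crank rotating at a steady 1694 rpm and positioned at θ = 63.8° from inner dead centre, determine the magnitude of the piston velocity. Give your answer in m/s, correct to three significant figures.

2.82

ω = 2π·1694/60 = 177.4 rad/s
For an in-line slider-crank, x = r cosθ + √(L² − r² sin²θ), so v = −rω sinθ·[1 + r cosθ/√(L² − r² sin²θ)].
With r = 0.0161 m, L = 0.0735 m, θ = 63.8°: √(L² − r² sin²θ) = 0.072066 m.
v = −0.0161·177.4·0.89726·[1 + 0.0161·0.44151/0.072066] = -2.8154 m/s.
|v| = 2.8154 m/s.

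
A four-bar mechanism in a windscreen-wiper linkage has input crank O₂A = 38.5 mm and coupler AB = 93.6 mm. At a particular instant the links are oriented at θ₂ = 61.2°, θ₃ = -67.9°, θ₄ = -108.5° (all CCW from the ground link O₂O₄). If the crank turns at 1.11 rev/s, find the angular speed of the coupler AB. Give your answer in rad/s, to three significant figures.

ω₂ = 6.974 rad/s (from 1.11 rev/s).
Differentiating the loop-closure r₂e^{iθ₂}+r₃e^{iθ₃}=r₁+r₄e^{iθ₄} gives r₂ω₂e^{iθ₂}+r₃ω₃e^{iθ₃}=r₄ω₄e^{iθ₄}.
Eliminating the other unknown: ω₃ = r₂ω₂ sin(θ₄−θ₂) / [r₃ sin(θ₃−θ₄)].
Numerator sine = -0.17880; denominator sine = +0.65077.
Result = 0.0385·6.974·(-0.17880) / (0.0936·(+0.65077)) = -0.78819 rad/s; magnitude 0.78819 rad/s.

0.788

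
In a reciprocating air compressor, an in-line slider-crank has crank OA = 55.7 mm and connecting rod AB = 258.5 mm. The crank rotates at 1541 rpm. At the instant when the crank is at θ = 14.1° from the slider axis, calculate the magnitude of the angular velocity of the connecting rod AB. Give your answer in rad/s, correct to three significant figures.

33.8

ω = 161.4 rad/s (converted from 1541 rpm).
The rod makes angle φ with the slider axis where L sinφ = r sinθ; differentiating, L cosφ·φ̇ = r ω cosθ.
L cosφ = √(L² − r² sin²θ) = 0.25814 m.
|ω_rod| = r ω |cosθ| / √(L² − r² sin²θ) = 0.0557·161.4·0.96987/0.25814 = 33.771 rad/s.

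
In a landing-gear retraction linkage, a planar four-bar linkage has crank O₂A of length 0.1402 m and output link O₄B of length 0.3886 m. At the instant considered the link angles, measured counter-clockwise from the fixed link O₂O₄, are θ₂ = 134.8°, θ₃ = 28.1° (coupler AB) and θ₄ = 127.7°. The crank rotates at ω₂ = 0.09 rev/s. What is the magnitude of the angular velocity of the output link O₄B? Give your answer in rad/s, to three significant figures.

0.198

ω₂ = 0.5655 rad/s (from 0.09 rev/s).
Differentiating the loop-closure r₂e^{iθ₂}+r₃e^{iθ₃}=r₁+r₄e^{iθ₄} gives r₂ω₂e^{iθ₂}+r₃ω₃e^{iθ₃}=r₄ω₄e^{iθ₄}.
Eliminating the other unknown: ω₄ = r₂ω₂ sin(θ₂−θ₃) / [r₄ sin(θ₄−θ₃)].
Numerator sine = +0.95782; denominator sine = +0.98600.
Result = 0.1402·0.5655·(+0.95782) / (0.3886·(+0.98600)) = +0.19819 rad/s; magnitude 0.19819 rad/s.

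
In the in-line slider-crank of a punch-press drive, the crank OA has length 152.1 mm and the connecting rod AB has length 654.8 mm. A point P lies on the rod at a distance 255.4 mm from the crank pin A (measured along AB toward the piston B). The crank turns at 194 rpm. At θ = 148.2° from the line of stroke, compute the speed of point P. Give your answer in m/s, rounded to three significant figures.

2.20

ω = 20.32 rad/s.  Crank-pin speed |V_A| = rω = 3.09 m/s, perpendicular to OA.
Rod angle: sinφ = −(r/L) sinθ ⇒ φ = -7.031°; ω_rod = −rω cosθ/√(L²−r²sin²θ) = +4.041 rad/s.
V_P = V_A + ω_rod × AP, with AP = 0.2554 m along the rod.
Components: V_Px = −rω sinθ − a·ω_rod·sinφ = -1.502 m/s;  V_Py = rω cosθ + a·ω_rod·cosφ = -1.6019 m/s.
|V_P| = √(V_Px² + V_Py²) = 2.1959 m/s.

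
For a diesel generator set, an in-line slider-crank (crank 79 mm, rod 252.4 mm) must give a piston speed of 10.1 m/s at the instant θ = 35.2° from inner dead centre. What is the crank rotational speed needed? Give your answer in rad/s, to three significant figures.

For an in-line slider-crank, |v_piston| = rω|sinθ|·[1 + r cosθ/√(L² − r² sin²θ)].
With r = 0.079 m, L = 0.2524 m, θ = 35.2°: the bracketed kinematic factor |dx/dθ| = 0.057379 m.
ω = v/|dx/dθ| = 10.1/0.057379 = 176.02 rad/s.

176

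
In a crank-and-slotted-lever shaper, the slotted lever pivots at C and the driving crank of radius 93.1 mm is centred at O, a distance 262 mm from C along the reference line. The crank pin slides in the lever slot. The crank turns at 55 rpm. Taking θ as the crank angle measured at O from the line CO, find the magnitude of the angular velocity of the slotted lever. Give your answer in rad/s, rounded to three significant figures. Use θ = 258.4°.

ω = 5.76 rad/s (from 55 rpm).
Crank pin A relative to C: A = (d + r cosθ, r sinθ); lever angle φ = atan2(r sinθ, d + r cosθ).
Differentiating tanφ: φ̇ = rω(d cosθ + r)/(d² + r² + 2dr cosθ).
d² + r² + 2dr cosθ = |CA|² = 0.0675021 m²;  d cosθ + r = +0.040418 m.
|ω_lever| = |0.0931·5.76·+0.040418| / 0.0675021 = 0.32107 rad/s.

0.321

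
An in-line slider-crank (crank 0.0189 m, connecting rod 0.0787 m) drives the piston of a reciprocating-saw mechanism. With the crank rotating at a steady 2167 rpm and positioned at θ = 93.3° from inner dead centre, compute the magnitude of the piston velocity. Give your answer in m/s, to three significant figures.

4.22

ω = 2π·2167/60 = 226.9 rad/s
For an in-line slider-crank, x = r cosθ + √(L² − r² sin²θ), so v = −rω sinθ·[1 + r cosθ/√(L² − r² sin²θ)].
With r = 0.0189 m, L = 0.0787 m, θ = 93.3°: √(L² − r² sin²θ) = 0.076405 m.
v = −0.0189·226.9·0.99834·[1 + 0.0189·-0.05756/0.076405] = -4.2209 m/s.
|v| = 4.2209 m/s.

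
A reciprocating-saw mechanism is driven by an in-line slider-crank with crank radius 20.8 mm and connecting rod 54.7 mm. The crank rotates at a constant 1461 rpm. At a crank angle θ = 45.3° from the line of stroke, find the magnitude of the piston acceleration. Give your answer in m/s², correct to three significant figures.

ω = 2π·1461/60 = 153 rad/s
x(θ) = r cosθ + √(L² − r² sin²θ); with ω constant, a = ω²·d²x/dθ².
d²x/dθ² = −r cosθ − r²(cos2θ)/√u − r⁴ sin²2θ/(4u^{3/2}),  u = L² − r² sin²θ = 0.0027735 m².
Substituting r = 0.0208 m, L = 0.0547 m, θ = 45.3°: d²x/dθ² = -0.014865 m.
a = ω²·d²x/dθ² = (153)²·(-0.014865) = -347.95 m/s²;  |a| = 347.95 m/s².

348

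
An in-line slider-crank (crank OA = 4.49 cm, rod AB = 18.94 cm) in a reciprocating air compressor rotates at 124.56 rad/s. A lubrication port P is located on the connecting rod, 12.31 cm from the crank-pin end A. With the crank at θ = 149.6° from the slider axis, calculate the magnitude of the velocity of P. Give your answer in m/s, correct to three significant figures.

2.98

ω = 124.6 rad/s.  Crank-pin speed |V_A| = rω = 5.5927 m/s, perpendicular to OA.
Rod angle: sinφ = −(r/L) sinθ ⇒ φ = -6.890°; ω_rod = −rω cosθ/√(L²−r²sin²θ) = +25.654 rad/s.
V_P = V_A + ω_rod × AP, with AP = 0.1231 m along the rod.
Components: V_Px = −rω sinθ − a·ω_rod·sinφ = -2.4513 m/s;  V_Py = rω cosθ + a·ω_rod·cosφ = -1.6886 m/s.
|V_P| = √(V_Px² + V_Py²) = 2.9766 m/s.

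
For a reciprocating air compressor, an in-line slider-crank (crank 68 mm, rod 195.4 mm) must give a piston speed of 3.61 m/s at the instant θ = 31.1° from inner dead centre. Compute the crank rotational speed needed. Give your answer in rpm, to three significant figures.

For an in-line slider-crank, |v_piston| = rω|sinθ|·[1 + r cosθ/√(L² − r² sin²θ)].
With r = 0.068 m, L = 0.1954 m, θ = 31.1°: the bracketed kinematic factor |dx/dθ| = 0.045764 m.
ω = v/|dx/dθ| = 3.61/0.045764 = 78.883 rad/s.
N = 60ω/(2π) = 753.28 rpm.

753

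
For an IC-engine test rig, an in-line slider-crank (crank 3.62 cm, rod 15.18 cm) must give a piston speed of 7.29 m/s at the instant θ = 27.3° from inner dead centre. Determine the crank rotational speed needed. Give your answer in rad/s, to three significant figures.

For an in-line slider-crank, |v_piston| = rω|sinθ|·[1 + r cosθ/√(L² − r² sin²θ)].
With r = 0.0362 m, L = 0.1518 m, θ = 27.3°: the bracketed kinematic factor |dx/dθ| = 0.020143 m.
ω = v/|dx/dθ| = 7.29/0.020143 = 361.92 rad/s.

362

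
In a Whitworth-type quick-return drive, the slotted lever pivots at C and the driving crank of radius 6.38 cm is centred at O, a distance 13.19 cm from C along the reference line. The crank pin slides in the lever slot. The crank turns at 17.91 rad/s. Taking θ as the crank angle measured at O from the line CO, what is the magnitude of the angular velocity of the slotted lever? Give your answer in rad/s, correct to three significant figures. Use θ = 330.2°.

5.65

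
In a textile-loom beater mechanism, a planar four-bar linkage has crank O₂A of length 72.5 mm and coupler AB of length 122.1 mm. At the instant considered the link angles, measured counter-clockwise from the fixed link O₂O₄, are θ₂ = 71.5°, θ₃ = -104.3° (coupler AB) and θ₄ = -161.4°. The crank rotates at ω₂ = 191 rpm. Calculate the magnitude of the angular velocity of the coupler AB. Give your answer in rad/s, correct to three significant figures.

11.3

ω₂ = 20 rad/s (from 191 rpm).
Differentiating the loop-closure r₂e^{iθ₂}+r₃e^{iθ₃}=r₁+r₄e^{iθ₄} gives r₂ω₂e^{iθ₂}+r₃ω₃e^{iθ₃}=r₄ω₄e^{iθ₄}.
Eliminating the other unknown: ω₃ = r₂ω₂ sin(θ₄−θ₂) / [r₃ sin(θ₃−θ₄)].
Numerator sine = +0.79758; denominator sine = +0.83962.
Result = 0.0725·20·(+0.79758) / (0.1221·(+0.83962)) = +11.282 rad/s; magnitude 11.282 rad/s.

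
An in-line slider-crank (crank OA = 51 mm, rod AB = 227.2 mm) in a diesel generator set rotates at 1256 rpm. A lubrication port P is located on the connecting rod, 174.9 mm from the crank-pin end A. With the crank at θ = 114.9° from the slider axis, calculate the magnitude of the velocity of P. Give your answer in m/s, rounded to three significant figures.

ω = 131.5 rad/s.  Crank-pin speed |V_A| = rω = 6.7079 m/s, perpendicular to OA.
Rod angle: sinφ = −(r/L) sinθ ⇒ φ = -11.748°; ω_rod = −rω cosθ/√(L²−r²sin²θ) = +12.697 rad/s.
V_P = V_A + ω_rod × AP, with AP = 0.1749 m along the rod.
Components: V_Px = −rω sinθ − a·ω_rod·sinφ = -5.6322 m/s;  V_Py = rω cosθ + a·ω_rod·cosφ = -0.65013 m/s.
|V_P| = √(V_Px² + V_Py²) = 5.6696 m/s.

5.67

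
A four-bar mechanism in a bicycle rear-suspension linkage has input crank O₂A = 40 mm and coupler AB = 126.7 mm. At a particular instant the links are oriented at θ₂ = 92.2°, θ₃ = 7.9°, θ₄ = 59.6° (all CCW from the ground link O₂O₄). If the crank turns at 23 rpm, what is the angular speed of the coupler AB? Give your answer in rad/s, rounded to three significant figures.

ω₂ = 2.409 rad/s (from 23 rpm).
Differentiating the loop-closure r₂e^{iθ₂}+r₃e^{iθ₃}=r₁+r₄e^{iθ₄} gives r₂ω₂e^{iθ₂}+r₃ω₃e^{iθ₃}=r₄ω₄e^{iθ₄}.
Eliminating the other unknown: ω₃ = r₂ω₂ sin(θ₄−θ₂) / [r₃ sin(θ₃−θ₄)].
Numerator sine = -0.53877; denominator sine = -0.78478.
Result = 0.04·2.409·(-0.53877) / (0.1267·(-0.78478)) = +0.52203 rad/s; magnitude 0.52203 rad/s.

0.522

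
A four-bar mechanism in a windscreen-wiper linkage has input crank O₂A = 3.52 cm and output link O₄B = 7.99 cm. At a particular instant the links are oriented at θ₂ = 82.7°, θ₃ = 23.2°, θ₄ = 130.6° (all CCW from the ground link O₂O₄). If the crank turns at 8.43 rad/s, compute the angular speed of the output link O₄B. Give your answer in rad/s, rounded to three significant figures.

ω₂ = 8.43 rad/s
Differentiating the loop-closure r₂e^{iθ₂}+r₃e^{iθ₃}=r₁+r₄e^{iθ₄} gives r₂ω₂e^{iθ₂}+r₃ω₃e^{iθ₃}=r₄ω₄e^{iθ₄}.
Eliminating the other unknown: ω₄ = r₂ω₂ sin(θ₂−θ₃) / [r₄ sin(θ₄−θ₃)].
Numerator sine = +0.86163; denominator sine = +0.95424.
Result = 0.0352·8.43·(+0.86163) / (0.0799·(+0.95424)) = +3.3534 rad/s; magnitude 3.3534 rad/s.

3.35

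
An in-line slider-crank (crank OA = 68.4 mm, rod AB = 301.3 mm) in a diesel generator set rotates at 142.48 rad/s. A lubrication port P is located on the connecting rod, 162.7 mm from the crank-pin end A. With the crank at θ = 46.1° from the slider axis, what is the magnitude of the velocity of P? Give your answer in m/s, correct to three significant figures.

ω = 142.5 rad/s.  Crank-pin speed |V_A| = rω = 9.7456 m/s, perpendicular to OA.
Rod angle: sinφ = −(r/L) sinθ ⇒ φ = -9.415°; ω_rod = −rω cosθ/√(L²−r²sin²θ) = -22.734 rad/s.
V_P = V_A + ω_rod × AP, with AP = 0.1627 m along the rod.
Components: V_Px = −rω sinθ − a·ω_rod·sinφ = -7.6273 m/s;  V_Py = rω cosθ + a·ω_rod·cosφ = +3.1086 m/s.
|V_P| = √(V_Px² + V_Py²) = 8.2364 m/s.

8.24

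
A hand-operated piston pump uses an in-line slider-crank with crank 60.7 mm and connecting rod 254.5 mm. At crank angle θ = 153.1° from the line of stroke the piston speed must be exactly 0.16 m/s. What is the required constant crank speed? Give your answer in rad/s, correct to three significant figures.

For an in-line slider-crank, |v_piston| = rω|sinθ|·[1 + r cosθ/√(L² − r² sin²θ)].
With r = 0.0607 m, L = 0.2545 m, θ = 153.1°: the bracketed kinematic factor |dx/dθ| = 0.021587 m.
ω = v/|dx/dθ| = 0.16/0.021587 = 7.4118 rad/s.

7.41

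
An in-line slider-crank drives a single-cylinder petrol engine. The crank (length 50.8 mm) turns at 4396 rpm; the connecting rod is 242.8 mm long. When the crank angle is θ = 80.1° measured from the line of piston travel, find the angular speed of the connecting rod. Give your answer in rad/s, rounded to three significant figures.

ω = 460.3 rad/s (converted from 4396 rpm).
The rod makes angle φ with the slider axis where L sinφ = r sinθ; differentiating, L cosφ·φ̇ = r ω cosθ.
L cosφ = √(L² − r² sin²θ) = 0.23759 m.
|ω_rod| = r ω |cosθ| / √(L² − r² sin²θ) = 0.0508·460.3·0.17193/0.23759 = 16.923 rad/s.

16.9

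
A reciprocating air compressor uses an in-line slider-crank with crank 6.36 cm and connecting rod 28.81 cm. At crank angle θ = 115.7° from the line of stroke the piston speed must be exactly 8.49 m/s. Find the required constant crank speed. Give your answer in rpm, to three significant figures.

For an in-line slider-crank, |v_piston| = rω|sinθ|·[1 + r cosθ/√(L² − r² sin²θ)].
With r = 0.0636 m, L = 0.2881 m, θ = 115.7°: the bracketed kinematic factor |dx/dθ| = 0.05171 m.
ω = v/|dx/dθ| = 8.49/0.05171 = 164.18 rad/s.
N = 60ω/(2π) = 1567.8 rpm.

1570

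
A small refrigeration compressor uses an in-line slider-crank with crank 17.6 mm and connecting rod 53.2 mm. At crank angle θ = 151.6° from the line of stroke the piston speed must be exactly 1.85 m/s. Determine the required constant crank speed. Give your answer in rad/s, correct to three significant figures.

313

For an in-line slider-crank, |v_piston| = rω|sinθ|·[1 + r cosθ/√(L² − r² sin²θ)].
With r = 0.0176 m, L = 0.0532 m, θ = 151.6°: the bracketed kinematic factor |dx/dθ| = 0.0059042 m.
ω = v/|dx/dθ| = 1.85/0.0059042 = 313.34 rad/s.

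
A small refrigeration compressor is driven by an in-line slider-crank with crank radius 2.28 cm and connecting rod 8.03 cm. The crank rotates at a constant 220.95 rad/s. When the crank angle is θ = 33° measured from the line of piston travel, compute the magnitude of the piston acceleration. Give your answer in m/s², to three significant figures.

ω = 220.9 rad/s
x(θ) = r cosθ + √(L² − r² sin²θ); with ω constant, a = ω²·d²x/dθ².
d²x/dθ² = −r cosθ − r²(cos2θ)/√u − r⁴ sin²2θ/(4u^{3/2}),  u = L² − r² sin²θ = 0.00629389 m².
Substituting r = 0.0228 m, L = 0.0803 m, θ = 33°: d²x/dθ² = -0.0219 m.
a = ω²·d²x/dθ² = (220.9)²·(-0.0219) = -1069.1 m/s²;  |a| = 1069.1 m/s².

1070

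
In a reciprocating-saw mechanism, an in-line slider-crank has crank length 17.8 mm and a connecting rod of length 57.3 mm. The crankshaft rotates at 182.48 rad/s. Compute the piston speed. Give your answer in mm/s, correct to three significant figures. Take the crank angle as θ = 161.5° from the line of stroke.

726

ω = 182.5 rad/s
For an in-line slider-crank, x = r cosθ + √(L² − r² sin²θ), so v = −rω sinθ·[1 + r cosθ/√(L² − r² sin²θ)].
With r = 0.0178 m, L = 0.0573 m, θ = 161.5°: √(L² − r² sin²θ) = 0.057021 m.
v = −0.0178·182.5·0.31730·[1 + 0.0178·-0.94832/0.057021] = -0.72554 m/s.
|v| = 0.72554 m/s = 725.54 mm/s.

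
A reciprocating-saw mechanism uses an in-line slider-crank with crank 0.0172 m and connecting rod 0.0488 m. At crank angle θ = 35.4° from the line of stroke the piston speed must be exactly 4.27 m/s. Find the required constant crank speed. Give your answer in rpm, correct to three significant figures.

For an in-line slider-crank, |v_piston| = rω|sinθ|·[1 + r cosθ/√(L² − r² sin²θ)].
With r = 0.0172 m, L = 0.0488 m, θ = 35.4°: the bracketed kinematic factor |dx/dθ| = 0.012888 m.
ω = v/|dx/dθ| = 4.27/0.012888 = 331.32 rad/s.
N = 60ω/(2π) = 3163.9 rpm.

3160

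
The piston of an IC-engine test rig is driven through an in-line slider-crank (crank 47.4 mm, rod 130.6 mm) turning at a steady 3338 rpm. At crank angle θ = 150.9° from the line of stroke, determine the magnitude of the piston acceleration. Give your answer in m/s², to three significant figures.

3880

ω = 2π·3338/60 = 349.6 rad/s
x(θ) = r cosθ + √(L² − r² sin²θ); with ω constant, a = ω²·d²x/dθ².
d²x/dθ² = −r cosθ − r²(cos2θ)/√u − r⁴ sin²2θ/(4u^{3/2}),  u = L² − r² sin²θ = 0.016525 m².
Substituting r = 0.0474 m, L = 0.1306 m, θ = 150.9°: d²x/dθ² = +0.031778 m.
a = ω²·d²x/dθ² = (349.6)²·(+0.031778) = +3882.9 m/s²;  |a| = 3882.9 m/s².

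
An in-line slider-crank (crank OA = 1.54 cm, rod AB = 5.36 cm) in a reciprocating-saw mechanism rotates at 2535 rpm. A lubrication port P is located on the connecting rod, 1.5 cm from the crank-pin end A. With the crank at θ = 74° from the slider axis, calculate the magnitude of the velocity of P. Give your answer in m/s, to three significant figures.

ω = 265.5 rad/s.  Crank-pin speed |V_A| = rω = 4.0882 m/s, perpendicular to OA.
Rod angle: sinφ = −(r/L) sinθ ⇒ φ = -16.033°; ω_rod = −rω cosθ/√(L²−r²sin²θ) = -21.874 rad/s.
V_P = V_A + ω_rod × AP, with AP = 0.015 m along the rod.
Components: V_Px = −rω sinθ − a·ω_rod·sinφ = -4.0204 m/s;  V_Py = rω cosθ + a·ω_rod·cosφ = +0.8115 m/s.
|V_P| = √(V_Px² + V_Py²) = 4.1015 m/s.

4.10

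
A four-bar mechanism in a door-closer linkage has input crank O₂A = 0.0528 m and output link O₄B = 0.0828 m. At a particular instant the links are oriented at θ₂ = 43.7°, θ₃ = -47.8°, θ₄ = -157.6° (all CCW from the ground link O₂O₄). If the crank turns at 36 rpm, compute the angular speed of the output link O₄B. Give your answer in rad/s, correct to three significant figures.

2.55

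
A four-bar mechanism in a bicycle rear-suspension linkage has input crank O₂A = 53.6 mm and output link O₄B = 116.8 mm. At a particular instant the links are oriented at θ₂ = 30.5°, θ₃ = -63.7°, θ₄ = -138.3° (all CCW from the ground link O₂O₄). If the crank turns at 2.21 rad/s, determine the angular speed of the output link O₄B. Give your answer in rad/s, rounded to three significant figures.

ω₂ = 2.21 rad/s
Differentiating the loop-closure r₂e^{iθ₂}+r₃e^{iθ₃}=r₁+r₄e^{iθ₄} gives r₂ω₂e^{iθ₂}+r₃ω₃e^{iθ₃}=r₄ω₄e^{iθ₄}.
Eliminating the other unknown: ω₄ = r₂ω₂ sin(θ₂−θ₃) / [r₄ sin(θ₄−θ₃)].
Numerator sine = +0.99731; denominator sine = -0.96410.
Result = 0.0536·2.21·(+0.99731) / (0.1168·(-0.96410)) = -1.0491 rad/s; magnitude 1.0491 rad/s.

1.05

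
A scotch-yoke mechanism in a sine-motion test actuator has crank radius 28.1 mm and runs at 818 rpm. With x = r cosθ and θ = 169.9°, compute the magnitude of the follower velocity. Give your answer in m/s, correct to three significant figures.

0.422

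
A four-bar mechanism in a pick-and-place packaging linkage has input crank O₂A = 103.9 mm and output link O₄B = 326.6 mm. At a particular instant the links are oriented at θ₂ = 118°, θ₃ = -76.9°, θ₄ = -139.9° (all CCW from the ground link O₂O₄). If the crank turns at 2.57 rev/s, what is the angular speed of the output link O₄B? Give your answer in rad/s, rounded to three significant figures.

1.48

ω₂ = 16.15 rad/s (from 2.57 rev/s).
Differentiating the loop-closure r₂e^{iθ₂}+r₃e^{iθ₃}=r₁+r₄e^{iθ₄} gives r₂ω₂e^{iθ₂}+r₃ω₃e^{iθ₃}=r₄ω₄e^{iθ₄}.
Eliminating the other unknown: ω₄ = r₂ω₂ sin(θ₂−θ₃) / [r₄ sin(θ₄−θ₃)].
Numerator sine = -0.25713; denominator sine = -0.89101.
Result = 0.1039·16.15·(-0.25713) / (0.3266·(-0.89101)) = +1.4825 rad/s; magnitude 1.4825 rad/s.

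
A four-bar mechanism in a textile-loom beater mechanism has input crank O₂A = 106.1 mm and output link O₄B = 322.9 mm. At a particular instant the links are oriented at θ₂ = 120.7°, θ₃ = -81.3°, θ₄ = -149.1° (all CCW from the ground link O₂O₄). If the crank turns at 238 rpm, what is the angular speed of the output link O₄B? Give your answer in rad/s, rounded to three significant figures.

3.31

ω₂ = 24.92 rad/s (from 238 rpm).
Differentiating the loop-closure r₂e^{iθ₂}+r₃e^{iθ₃}=r₁+r₄e^{iθ₄} gives r₂ω₂e^{iθ₂}+r₃ω₃e^{iθ₃}=r₄ω₄e^{iθ₄}.
Eliminating the other unknown: ω₄ = r₂ω₂ sin(θ₂−θ₃) / [r₄ sin(θ₄−θ₃)].
Numerator sine = -0.37461; denominator sine = -0.92587.
Result = 0.1061·24.92·(-0.37461) / (0.3229·(-0.92587)) = +3.3134 rad/s; magnitude 3.3134 rad/s.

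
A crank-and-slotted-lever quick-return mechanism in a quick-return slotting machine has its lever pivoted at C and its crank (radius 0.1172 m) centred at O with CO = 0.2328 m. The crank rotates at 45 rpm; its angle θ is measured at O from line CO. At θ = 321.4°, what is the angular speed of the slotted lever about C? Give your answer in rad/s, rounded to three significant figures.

1.49

ω = 4.712 rad/s (from 45 rpm).
Crank pin A relative to C: A = (d + r cosθ, r sinθ); lever angle φ = atan2(r sinθ, d + r cosθ).
Differentiating tanφ: φ̇ = rω(d cosθ + r)/(d² + r² + 2dr cosθ).
d² + r² + 2dr cosθ = |CA|² = 0.110578 m²;  d cosθ + r = +0.29914 m.
|ω_lever| = |0.1172·4.712·+0.29914| / 0.110578 = 1.4941 rad/s.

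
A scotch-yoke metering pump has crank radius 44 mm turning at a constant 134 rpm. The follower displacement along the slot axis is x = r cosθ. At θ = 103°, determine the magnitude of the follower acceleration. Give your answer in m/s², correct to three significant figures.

ω = 14.03 rad/s (from 134 rpm).
x = r cosθ ⇒ ẍ = −rω² cosθ (ω constant).
|a| = rω²|cosθ| = 0.044·(14.03)²·|cos 103°| = 1.949 m/s².

1.95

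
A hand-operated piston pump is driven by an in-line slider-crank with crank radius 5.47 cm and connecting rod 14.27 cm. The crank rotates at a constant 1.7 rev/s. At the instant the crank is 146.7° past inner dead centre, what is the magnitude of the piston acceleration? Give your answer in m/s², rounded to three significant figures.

4.17

ω = 2π·1.7 = 10.68 rad/s
x(θ) = r cosθ + √(L² − r² sin²θ); with ω constant, a = ω²·d²x/dθ².
d²x/dθ² = −r cosθ − r²(cos2θ)/√u − r⁴ sin²2θ/(4u^{3/2}),  u = L² − r² sin²θ = 0.0194614 m².
Substituting r = 0.0547 m, L = 0.1427 m, θ = 146.7°: d²x/dθ² = +0.036506 m.
a = ω²·d²x/dθ² = (10.68)²·(+0.036506) = +4.1651 m/s²;  |a| = 4.1651 m/s².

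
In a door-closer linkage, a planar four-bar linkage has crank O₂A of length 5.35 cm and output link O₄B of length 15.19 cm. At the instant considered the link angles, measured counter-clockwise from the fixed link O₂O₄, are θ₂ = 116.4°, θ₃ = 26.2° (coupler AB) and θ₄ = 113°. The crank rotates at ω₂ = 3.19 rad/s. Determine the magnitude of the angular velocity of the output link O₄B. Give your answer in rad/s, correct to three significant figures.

ω₂ = 3.19 rad/s
Differentiating the loop-closure r₂e^{iθ₂}+r₃e^{iθ₃}=r₁+r₄e^{iθ₄} gives r₂ω₂e^{iθ₂}+r₃ω₃e^{iθ₃}=r₄ω₄e^{iθ₄}.
Eliminating the other unknown: ω₄ = r₂ω₂ sin(θ₂−θ₃) / [r₄ sin(θ₄−θ₃)].
Numerator sine = +0.99999; denominator sine = +0.99844.
Result = 0.0535·3.19·(+0.99999) / (0.1519·(+0.99844)) = +1.1253 rad/s; magnitude 1.1253 rad/s.

1.13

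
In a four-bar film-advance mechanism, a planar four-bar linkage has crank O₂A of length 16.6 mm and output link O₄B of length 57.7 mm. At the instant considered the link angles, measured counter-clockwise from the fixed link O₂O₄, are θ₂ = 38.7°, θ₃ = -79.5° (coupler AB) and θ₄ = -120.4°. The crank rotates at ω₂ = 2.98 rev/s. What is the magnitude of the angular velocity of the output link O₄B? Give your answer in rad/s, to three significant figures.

7.25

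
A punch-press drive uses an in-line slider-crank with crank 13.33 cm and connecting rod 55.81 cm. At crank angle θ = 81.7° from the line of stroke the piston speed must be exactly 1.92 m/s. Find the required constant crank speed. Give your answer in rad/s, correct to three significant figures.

14.1

For an in-line slider-crank, |v_piston| = rω|sinθ|·[1 + r cosθ/√(L² − r² sin²θ)].
With r = 0.1333 m, L = 0.5581 m, θ = 81.7°: the bracketed kinematic factor |dx/dθ| = 0.13658 m.
ω = v/|dx/dθ| = 1.92/0.13658 = 14.057 rad/s.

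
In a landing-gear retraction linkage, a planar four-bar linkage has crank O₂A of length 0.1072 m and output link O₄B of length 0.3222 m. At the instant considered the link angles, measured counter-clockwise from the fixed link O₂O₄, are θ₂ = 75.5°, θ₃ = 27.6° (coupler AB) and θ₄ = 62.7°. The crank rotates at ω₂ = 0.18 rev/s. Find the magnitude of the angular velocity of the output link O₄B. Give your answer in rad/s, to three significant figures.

ω₂ = 1.131 rad/s (from 0.18 rev/s).
Differentiating the loop-closure r₂e^{iθ₂}+r₃e^{iθ₃}=r₁+r₄e^{iθ₄} gives r₂ω₂e^{iθ₂}+r₃ω₃e^{iθ₃}=r₄ω₄e^{iθ₄}.
Eliminating the other unknown: ω₄ = r₂ω₂ sin(θ₂−θ₃) / [r₄ sin(θ₄−θ₃)].
Numerator sine = +0.74198; denominator sine = +0.57501.
Result = 0.1072·1.131·(+0.74198) / (0.3222·(+0.57501)) = +0.48556 rad/s; magnitude 0.48556 rad/s.

0.486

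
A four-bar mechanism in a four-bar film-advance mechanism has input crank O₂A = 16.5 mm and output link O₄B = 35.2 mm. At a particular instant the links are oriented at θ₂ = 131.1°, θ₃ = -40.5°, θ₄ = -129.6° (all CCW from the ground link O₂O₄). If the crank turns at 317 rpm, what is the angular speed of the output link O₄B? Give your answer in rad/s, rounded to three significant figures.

2.27

ω₂ = 33.2 rad/s (from 317 rpm).
Differentiating the loop-closure r₂e^{iθ₂}+r₃e^{iθ₃}=r₁+r₄e^{iθ₄} gives r₂ω₂e^{iθ₂}+r₃ω₃e^{iθ₃}=r₄ω₄e^{iθ₄}.
Eliminating the other unknown: ω₄ = r₂ω₂ sin(θ₂−θ₃) / [r₄ sin(θ₄−θ₃)].
Numerator sine = +0.14608; denominator sine = -0.99988.
Result = 0.0165·33.2·(+0.14608) / (0.0352·(-0.99988)) = -2.2734 rad/s; magnitude 2.2734 rad/s.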